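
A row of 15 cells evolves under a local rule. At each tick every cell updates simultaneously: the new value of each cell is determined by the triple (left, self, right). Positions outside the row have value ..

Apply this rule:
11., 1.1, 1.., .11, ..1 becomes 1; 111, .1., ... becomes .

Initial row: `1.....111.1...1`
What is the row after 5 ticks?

.1...11.11.1.1.
1.1.1111111.1.1
.1.11.....11.1.
1.1111...1111.1
.11..11.11..11.

.11..11.11..11.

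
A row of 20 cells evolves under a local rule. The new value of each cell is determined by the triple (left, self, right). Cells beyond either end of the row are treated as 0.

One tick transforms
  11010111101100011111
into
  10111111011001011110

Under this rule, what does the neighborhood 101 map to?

At position 2 the neighborhood is 101; the next row has 1 there.

1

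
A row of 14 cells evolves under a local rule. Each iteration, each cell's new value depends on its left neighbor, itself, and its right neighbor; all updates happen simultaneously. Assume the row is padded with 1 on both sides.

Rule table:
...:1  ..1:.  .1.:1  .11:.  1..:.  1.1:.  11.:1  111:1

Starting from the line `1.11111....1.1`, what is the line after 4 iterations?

1.1...1..1.1..

1..1111.11.1..
1...111..1.1..
1.1..11..1.1..
1.1...1..1.1..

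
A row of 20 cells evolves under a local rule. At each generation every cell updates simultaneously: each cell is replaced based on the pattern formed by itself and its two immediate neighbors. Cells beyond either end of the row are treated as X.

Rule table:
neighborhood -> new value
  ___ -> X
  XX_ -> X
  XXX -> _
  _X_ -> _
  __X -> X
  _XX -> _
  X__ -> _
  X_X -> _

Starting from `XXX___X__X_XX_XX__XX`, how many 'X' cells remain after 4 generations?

8

__X_XX__X___X__X_X__
_X___X_X__XX__X____X
___XX____X_X_X__XXX_
_XX_X_XXX______X__X_
count of X: 8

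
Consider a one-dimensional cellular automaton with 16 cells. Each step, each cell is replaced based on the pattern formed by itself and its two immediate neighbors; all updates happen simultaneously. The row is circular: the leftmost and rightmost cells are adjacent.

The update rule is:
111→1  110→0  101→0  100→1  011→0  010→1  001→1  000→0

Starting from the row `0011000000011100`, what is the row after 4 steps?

1111001011011110

step 1: 0100100000101010
step 2: 1111110001101011
step 3: 1111101010001001
step 4: 1111001011011110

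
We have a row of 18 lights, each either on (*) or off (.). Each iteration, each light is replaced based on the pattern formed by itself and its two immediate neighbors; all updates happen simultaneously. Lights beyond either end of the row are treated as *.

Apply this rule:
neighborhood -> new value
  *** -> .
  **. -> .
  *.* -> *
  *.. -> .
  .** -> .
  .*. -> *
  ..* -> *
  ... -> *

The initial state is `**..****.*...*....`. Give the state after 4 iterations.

...*....**.***.***
.***.***..*...*...
*...*....**.***.**
..***.***..*...*..

..***.***..*...*..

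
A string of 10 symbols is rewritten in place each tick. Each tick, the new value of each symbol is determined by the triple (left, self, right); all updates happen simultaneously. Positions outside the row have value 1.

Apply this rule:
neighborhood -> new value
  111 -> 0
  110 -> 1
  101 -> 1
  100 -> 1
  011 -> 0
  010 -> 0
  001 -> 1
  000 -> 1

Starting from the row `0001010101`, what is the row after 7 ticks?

0110110110

tick 1: 1110101010
tick 2: 0011010101
tick 3: 1101101010
tick 4: 0110110101
tick 5: 1011011010
tick 6: 1101101101
tick 7: 0110110110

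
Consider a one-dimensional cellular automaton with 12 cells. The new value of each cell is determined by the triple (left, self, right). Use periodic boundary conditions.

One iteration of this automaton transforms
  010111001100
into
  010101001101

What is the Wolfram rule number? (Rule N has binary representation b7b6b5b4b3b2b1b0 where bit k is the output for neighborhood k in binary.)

77

position 4: 111 → 0  (bit 7 = 0)
position 5: 110 → 1  (bit 6 = 1)
position 2: 101 → 0  (bit 5 = 0)
position 6: 100 → 0  (bit 4 = 0)
position 3: 011 → 1  (bit 3 = 1)
position 1: 010 → 1  (bit 2 = 1)
position 0: 001 → 0  (bit 1 = 0)
position 11: 000 → 1  (bit 0 = 1)
bits b7..b0 = 01001101 = 77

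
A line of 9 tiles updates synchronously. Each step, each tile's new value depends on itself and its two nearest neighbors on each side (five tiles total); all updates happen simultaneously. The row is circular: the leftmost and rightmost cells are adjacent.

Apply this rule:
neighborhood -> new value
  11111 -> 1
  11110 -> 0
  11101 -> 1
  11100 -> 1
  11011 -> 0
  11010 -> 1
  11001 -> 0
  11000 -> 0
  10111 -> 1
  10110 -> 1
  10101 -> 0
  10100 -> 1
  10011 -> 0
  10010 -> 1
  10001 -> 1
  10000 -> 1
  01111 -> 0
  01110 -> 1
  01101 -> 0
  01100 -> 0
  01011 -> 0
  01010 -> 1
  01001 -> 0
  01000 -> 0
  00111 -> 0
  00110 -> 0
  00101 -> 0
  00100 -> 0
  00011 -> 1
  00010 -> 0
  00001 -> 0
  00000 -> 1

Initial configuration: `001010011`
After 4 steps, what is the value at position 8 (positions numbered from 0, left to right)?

0

step 1: 010110000
step 2: 000100110
step 3: 100000000
step 4: 001111100
position 8 holds 0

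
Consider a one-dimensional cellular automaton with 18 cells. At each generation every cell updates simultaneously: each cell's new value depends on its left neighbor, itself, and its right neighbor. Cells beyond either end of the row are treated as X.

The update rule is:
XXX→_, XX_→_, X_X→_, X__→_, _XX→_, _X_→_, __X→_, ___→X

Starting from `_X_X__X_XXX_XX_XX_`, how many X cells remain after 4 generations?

16

__________________
_XXXXXXXXXXXXXXXX_
__________________  (repeats generation 1; period 2)
generation 4: _XXXXXXXXXXXXXXXX_
count of X: 16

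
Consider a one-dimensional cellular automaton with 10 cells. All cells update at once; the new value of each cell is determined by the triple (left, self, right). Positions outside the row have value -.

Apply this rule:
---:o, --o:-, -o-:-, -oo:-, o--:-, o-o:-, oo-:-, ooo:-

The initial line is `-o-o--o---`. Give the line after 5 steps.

--------oo

--------oo
ooooooo---
--------oo  (repeats step 1; period 2)
step 5: --------oo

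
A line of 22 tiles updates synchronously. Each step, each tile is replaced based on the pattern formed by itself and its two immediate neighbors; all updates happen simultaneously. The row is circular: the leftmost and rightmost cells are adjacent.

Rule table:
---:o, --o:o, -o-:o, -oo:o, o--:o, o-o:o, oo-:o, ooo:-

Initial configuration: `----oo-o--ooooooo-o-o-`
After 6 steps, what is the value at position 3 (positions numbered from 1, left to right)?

step 1: ooooooooooo-----oooooo
step 2: ----------ooooooo-----
step 3: ooooooooooo-----oooooo  (repeats step 1; period 2)
step 6: ----------ooooooo-----
position 3 holds -

-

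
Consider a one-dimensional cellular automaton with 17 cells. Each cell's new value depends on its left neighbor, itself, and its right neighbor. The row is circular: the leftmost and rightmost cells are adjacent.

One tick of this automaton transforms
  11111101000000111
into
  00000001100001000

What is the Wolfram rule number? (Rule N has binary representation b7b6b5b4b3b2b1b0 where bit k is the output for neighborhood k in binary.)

position 0: 111 → 0  (bit 7 = 0)
position 5: 110 → 0  (bit 6 = 0)
position 6: 101 → 0  (bit 5 = 0)
position 8: 100 → 1  (bit 4 = 1)
position 14: 011 → 0  (bit 3 = 0)
position 7: 010 → 1  (bit 2 = 1)
position 13: 001 → 1  (bit 1 = 1)
position 9: 000 → 0  (bit 0 = 0)
bits b7..b0 = 00010110 = 22

22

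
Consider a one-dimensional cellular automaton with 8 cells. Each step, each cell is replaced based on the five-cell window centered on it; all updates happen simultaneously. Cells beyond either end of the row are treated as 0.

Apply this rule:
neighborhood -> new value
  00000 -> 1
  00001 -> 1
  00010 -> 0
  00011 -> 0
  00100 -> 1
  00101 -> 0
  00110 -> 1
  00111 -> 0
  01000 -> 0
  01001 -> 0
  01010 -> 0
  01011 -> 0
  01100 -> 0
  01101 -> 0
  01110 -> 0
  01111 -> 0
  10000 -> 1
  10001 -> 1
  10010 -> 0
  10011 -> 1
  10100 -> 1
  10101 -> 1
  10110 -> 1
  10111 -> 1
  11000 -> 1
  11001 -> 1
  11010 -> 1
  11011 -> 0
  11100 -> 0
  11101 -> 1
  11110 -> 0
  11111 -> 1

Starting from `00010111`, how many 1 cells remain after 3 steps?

step 1: 11000100
step 2: 10110101
step 3: 00101101
count of 1: 4

4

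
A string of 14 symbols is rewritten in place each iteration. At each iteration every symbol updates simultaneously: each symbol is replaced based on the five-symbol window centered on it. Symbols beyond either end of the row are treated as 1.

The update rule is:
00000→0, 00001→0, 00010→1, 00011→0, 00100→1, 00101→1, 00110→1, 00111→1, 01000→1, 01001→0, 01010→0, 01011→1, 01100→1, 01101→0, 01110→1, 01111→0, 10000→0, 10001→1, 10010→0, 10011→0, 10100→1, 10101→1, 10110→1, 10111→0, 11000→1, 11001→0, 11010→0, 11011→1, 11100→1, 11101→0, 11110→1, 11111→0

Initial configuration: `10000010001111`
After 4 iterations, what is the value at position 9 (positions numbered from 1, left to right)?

0

iteration 1: 11000111101000
iteration 2: 11110101001110
iteration 3: 00100101001101
iteration 4: 00100101001010
position 9 holds 0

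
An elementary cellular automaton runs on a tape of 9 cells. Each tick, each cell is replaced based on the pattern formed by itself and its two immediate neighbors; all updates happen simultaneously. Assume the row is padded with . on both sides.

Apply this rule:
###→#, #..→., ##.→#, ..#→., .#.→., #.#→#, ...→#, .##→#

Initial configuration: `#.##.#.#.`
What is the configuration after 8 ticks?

.####.#..
.#####..#
.#####...
.#####.##
.########
.########  (fixed point — unchanged through tick 8)

.########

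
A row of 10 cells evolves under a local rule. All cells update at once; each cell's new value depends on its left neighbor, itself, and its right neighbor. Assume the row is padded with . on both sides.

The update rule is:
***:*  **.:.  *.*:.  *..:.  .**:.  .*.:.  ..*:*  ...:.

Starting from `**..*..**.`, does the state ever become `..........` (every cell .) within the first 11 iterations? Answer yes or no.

...*..*...
..*..*....
.*..*.....
*..*......
..*.......
.*........
*.........
..........
all cells are . at iteration 8

yes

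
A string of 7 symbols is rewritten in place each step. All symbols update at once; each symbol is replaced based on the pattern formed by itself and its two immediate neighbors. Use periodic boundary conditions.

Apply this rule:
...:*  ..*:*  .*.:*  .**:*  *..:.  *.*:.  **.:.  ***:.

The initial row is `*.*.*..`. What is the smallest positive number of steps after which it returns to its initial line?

*.*.*.*
..*.*.*
.**.*.*
.*..*.*
.*.**.*
.*.*..*
.*.*.**
.*.*.*.
**.*.*.
*..*.*.
*.**.*.
*.*..*.
*.*.**.
*.*.*..

14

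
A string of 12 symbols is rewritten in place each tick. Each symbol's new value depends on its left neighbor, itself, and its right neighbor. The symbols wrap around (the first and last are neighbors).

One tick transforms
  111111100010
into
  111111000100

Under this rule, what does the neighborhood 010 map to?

At position 10 the neighborhood is 010; the next row has 0 there.

0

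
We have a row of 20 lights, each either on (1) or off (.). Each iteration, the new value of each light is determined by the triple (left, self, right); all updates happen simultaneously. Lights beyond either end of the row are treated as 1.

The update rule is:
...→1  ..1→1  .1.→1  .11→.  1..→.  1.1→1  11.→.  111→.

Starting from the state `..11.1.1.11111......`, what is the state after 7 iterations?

.1..11111......11111
11.1......11111.....
..11.11111......1111
.1..1......11111....
11.11.11111......111
..1..1......11111...
.11.11.11111......11

.11.11.11111......11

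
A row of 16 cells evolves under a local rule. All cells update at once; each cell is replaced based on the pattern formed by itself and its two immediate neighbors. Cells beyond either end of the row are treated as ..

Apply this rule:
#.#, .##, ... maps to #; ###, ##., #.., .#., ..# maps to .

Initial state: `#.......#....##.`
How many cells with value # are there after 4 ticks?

5

..#####...##.#..
#.#.....#.#.#..#
.#..###..#.#....
....#.....#..###
count of #: 5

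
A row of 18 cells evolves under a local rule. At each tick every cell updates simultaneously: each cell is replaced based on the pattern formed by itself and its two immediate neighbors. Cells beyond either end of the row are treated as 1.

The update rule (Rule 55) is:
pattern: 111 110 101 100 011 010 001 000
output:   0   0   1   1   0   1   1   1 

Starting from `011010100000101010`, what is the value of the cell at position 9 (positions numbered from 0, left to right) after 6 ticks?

100111111111111111
011000000000000000
100111111111111111  (repeats tick 1; period 2)
tick 6: 011000000000000000
position 9 holds 0

0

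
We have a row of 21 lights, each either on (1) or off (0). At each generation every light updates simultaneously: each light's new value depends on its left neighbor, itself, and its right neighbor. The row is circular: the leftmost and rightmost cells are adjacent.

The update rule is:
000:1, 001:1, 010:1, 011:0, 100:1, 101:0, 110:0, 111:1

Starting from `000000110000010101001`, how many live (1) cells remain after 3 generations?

13

generation 1: 111111001111110101111
generation 2: 111110110111100100111
generation 3: 111100000011011111011
count of 1: 13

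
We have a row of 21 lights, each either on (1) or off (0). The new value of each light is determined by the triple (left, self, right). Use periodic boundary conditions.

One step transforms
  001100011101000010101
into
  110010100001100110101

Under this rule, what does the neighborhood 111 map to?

0

At position 8 the neighborhood is 111; the next row has 0 there.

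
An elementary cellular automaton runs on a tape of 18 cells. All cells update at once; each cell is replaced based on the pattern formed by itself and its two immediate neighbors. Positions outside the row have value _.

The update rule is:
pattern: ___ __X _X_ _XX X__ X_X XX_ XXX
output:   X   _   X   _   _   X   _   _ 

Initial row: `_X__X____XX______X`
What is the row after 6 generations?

____X_____X_____XX

_X__X_XX____XXXX_X
_X__XX___XX_____XX
_X_____X____XXX___
_X_XXX_X_XX_____XX
_XX___XXX___XXX___
____X_____X_____XX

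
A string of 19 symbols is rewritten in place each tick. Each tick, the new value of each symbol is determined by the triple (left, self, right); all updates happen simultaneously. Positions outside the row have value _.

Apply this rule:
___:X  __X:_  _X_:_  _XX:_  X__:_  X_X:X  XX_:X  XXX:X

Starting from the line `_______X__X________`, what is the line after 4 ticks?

X__XXXXX_XX_X__XXXX

tick 1: XXXXXX______XXXXXXX
tick 2: _XXXXX_XXXX__XXXXXX
tick 3: __XXXXX_XXX___XXXXX
tick 4: X__XXXXX_XX_X__XXXX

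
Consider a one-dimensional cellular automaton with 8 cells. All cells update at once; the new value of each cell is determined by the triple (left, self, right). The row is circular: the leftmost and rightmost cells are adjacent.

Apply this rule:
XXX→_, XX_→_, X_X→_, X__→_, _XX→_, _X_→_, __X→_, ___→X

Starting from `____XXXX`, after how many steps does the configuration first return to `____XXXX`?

2

step 1: _XX_____
step 2: ____XXXX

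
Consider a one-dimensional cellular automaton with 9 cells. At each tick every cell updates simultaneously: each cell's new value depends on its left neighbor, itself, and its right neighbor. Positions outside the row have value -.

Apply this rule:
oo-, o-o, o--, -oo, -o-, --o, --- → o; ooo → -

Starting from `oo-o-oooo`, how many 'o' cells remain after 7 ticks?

tick 1: oooooo--o
tick 2: o----oooo
tick 3: oooooo--o  (repeats tick 1; period 2)
tick 7: oooooo--o
count of o: 7

7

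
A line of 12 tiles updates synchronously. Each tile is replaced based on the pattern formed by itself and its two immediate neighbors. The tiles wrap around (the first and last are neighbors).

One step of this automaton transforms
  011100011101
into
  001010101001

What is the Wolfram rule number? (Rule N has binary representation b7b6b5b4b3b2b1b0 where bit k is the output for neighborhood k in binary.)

position 2: 111 → 1  (bit 7 = 1)
position 3: 110 → 0  (bit 6 = 0)
position 0: 101 → 0  (bit 5 = 0)
position 4: 100 → 1  (bit 4 = 1)
position 1: 011 → 0  (bit 3 = 0)
position 11: 010 → 1  (bit 2 = 1)
position 6: 001 → 1  (bit 1 = 1)
position 5: 000 → 0  (bit 0 = 0)
bits b7..b0 = 10010110 = 150

150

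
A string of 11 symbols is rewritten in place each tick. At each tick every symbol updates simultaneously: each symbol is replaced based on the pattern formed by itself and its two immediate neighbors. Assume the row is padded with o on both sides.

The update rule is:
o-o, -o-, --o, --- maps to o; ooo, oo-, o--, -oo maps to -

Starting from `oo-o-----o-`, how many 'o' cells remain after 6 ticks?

--oo-oooooo
-o--o------
oo-oo-ooooo
--o--o-----
-oo-oo-oooo
o--o--o----
count of o: 3

3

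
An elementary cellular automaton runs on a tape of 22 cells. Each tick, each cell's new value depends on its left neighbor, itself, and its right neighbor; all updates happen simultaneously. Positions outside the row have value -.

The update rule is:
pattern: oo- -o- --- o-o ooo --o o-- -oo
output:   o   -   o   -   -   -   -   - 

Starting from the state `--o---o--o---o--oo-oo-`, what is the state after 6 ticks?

o---o------o-----o--o-
--o---oooo---ooo------
o---o----o-o---o-ooooo
--o---oo-----o-------o
o---o--o-ooo---ooooo--
--o--------o-o-----o-o

--o--------o-o-----o-o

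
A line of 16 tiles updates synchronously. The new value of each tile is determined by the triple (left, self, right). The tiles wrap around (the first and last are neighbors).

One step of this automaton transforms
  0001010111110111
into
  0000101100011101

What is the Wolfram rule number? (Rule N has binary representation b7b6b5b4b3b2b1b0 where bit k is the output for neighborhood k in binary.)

position 8: 111 → 0  (bit 7 = 0)
position 11: 110 → 1  (bit 6 = 1)
position 4: 101 → 1  (bit 5 = 1)
position 0: 100 → 0  (bit 4 = 0)
position 7: 011 → 1  (bit 3 = 1)
position 3: 010 → 0  (bit 2 = 0)
position 2: 001 → 0  (bit 1 = 0)
position 1: 000 → 0  (bit 0 = 0)
bits b7..b0 = 01101000 = 104

104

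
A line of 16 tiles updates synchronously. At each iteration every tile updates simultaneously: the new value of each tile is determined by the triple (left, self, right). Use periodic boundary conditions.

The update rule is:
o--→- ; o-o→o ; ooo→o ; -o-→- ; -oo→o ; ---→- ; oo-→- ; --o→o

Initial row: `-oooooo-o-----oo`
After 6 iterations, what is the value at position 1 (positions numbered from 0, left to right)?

iteration 1: oooooo-o-----oo-
iteration 2: ooooo-o-----oo-o
iteration 3: oooo-o-----oo-oo
iteration 4: ooo-o-----oo-ooo
iteration 5: oo-o-----oo-oooo
iteration 6: o-o-----oo-ooooo
position 1 holds -

-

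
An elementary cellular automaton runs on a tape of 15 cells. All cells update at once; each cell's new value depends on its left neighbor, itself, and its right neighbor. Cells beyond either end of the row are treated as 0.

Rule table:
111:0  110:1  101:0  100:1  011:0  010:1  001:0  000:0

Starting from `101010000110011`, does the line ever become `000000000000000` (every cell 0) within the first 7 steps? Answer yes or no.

101011000011001
101001100001101
101100110000101
100110011000101
110011001100101
011001100110101
001100110010101
step 7 is 001100110010101, still not uniform 0

no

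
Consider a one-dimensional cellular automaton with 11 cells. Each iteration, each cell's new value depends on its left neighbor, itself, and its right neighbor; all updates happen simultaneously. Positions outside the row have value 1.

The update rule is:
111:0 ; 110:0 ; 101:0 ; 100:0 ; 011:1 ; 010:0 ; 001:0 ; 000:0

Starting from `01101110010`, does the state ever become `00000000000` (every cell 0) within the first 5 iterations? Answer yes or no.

yes

iteration 1: 01001000000
iteration 2: 00000000000
all cells are 0 at iteration 2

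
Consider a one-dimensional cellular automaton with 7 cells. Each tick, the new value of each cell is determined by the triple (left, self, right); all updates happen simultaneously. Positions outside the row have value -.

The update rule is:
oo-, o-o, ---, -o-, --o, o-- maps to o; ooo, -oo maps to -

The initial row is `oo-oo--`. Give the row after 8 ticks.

-oo-ooo
o-oo--o
oo-oooo
-oo---o
o-ooooo
oo----o
-oooooo
o-----o

o-----o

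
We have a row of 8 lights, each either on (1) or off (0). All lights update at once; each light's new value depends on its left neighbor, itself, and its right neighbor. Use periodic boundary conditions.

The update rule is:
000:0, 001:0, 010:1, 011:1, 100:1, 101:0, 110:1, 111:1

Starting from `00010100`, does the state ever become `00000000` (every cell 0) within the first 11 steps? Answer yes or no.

00010110
00010111
10010111
11010111
11010111  (fixed point — unchanged through step 11)
step 11 is 11010111, still not uniform 0

no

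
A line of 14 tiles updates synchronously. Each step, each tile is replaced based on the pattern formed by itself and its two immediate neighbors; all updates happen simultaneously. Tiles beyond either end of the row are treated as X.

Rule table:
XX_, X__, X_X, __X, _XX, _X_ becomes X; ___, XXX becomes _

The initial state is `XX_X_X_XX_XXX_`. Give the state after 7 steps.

XXX______XXXXX

_XXXXXXXXXX_XX
XX________XXX_
_XX______XX_XX
XXXX____XXXXX_
___XX__XX___XX
X_XXXXXXXX_XX_
XXX______XXXXX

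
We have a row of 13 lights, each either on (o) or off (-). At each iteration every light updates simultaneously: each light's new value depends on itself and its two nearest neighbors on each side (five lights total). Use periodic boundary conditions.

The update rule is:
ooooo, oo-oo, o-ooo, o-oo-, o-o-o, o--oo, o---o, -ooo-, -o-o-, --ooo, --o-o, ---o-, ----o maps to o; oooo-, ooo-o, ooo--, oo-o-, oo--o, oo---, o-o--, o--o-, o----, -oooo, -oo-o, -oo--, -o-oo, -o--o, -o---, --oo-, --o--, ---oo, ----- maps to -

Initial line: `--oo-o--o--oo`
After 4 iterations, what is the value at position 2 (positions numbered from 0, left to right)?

-

-o--------o--
o-------oo--o
------o----o-
----oo---oo--
position 2 holds -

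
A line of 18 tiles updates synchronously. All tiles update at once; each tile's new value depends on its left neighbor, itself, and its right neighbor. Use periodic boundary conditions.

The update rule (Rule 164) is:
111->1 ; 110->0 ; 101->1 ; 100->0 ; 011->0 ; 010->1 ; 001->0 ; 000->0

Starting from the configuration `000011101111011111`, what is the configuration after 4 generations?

000000000000110000

000001010110101110
000001111001110100
000000110000101100
000000000000110000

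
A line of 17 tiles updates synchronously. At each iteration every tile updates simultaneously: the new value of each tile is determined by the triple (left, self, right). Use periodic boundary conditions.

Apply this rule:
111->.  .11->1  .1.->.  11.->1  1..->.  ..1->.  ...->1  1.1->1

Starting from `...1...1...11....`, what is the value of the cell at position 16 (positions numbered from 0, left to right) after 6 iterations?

.

11...1...1.11.111
.1.1...1..11111..
..1..1....1...1.1
.......11...1..1.
111111.11.1......
1....11111..1111.
position 16 holds .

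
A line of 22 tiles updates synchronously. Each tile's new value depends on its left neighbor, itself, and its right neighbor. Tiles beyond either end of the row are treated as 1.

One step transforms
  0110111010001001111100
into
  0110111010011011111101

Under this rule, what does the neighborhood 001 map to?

1

At position 11 the neighborhood is 001; the next row has 1 there.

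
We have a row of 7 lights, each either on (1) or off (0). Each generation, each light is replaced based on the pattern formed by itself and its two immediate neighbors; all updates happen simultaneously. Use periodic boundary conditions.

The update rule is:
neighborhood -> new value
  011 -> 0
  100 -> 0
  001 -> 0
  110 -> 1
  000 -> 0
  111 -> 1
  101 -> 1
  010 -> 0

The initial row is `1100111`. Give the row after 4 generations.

0100000

generation 1: 1100011
generation 2: 1100001
generation 3: 1100000
generation 4: 0100000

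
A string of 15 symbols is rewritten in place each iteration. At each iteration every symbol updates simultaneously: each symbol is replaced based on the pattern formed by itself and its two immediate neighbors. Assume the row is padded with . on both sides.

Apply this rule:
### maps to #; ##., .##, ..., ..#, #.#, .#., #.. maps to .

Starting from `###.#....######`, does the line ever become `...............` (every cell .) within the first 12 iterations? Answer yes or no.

yes

.#........####.
...........##..
...............
all cells are . at iteration 3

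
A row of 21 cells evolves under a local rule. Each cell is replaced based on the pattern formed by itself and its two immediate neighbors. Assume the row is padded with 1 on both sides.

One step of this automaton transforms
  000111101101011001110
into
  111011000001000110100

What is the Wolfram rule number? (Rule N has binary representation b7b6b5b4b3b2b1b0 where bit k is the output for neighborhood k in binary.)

position 4: 111 → 1  (bit 7 = 1)
position 6: 110 → 0  (bit 6 = 0)
position 7: 101 → 0  (bit 5 = 0)
position 0: 100 → 1  (bit 4 = 1)
position 3: 011 → 0  (bit 3 = 0)
position 11: 010 → 1  (bit 2 = 1)
position 2: 001 → 1  (bit 1 = 1)
position 1: 000 → 1  (bit 0 = 1)
bits b7..b0 = 10010111 = 151

151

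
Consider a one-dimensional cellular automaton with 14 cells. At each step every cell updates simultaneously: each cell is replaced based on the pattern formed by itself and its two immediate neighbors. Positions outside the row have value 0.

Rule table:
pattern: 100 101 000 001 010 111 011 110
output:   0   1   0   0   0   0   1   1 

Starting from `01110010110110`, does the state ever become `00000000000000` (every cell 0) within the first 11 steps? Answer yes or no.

01010001111110
00100001000010
00000000000000
all cells are 0 at step 3

yes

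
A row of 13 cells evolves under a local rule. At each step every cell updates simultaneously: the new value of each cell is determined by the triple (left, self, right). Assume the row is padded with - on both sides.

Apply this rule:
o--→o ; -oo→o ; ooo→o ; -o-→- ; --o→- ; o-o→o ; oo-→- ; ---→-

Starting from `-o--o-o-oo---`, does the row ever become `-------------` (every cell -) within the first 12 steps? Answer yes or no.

step 1: --o--o-oo-o--
step 2: ---o--oo-o-o-
step 3: ----o-o-o-o-o
step 4: -----o-o-o-o-
step 5: ------o-o-o-o
step 6: -------o-o-o-
step 7: --------o-o-o
step 8: ---------o-o-
step 9: ----------o-o
step 10: -----------o-
step 11: ------------o
step 12: -------------
all cells are - at step 12

yes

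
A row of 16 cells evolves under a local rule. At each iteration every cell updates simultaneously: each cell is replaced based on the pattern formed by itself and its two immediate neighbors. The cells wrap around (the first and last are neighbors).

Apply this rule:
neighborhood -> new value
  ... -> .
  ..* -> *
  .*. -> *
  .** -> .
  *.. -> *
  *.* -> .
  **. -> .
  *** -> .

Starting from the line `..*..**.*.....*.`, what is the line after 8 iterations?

.****...**...***
.....*.*..*.*...
....**.****.**..
...*..........*.
..***........***
**...*......*...
..*.***....***.*
***....*..*....*

***....*..*....*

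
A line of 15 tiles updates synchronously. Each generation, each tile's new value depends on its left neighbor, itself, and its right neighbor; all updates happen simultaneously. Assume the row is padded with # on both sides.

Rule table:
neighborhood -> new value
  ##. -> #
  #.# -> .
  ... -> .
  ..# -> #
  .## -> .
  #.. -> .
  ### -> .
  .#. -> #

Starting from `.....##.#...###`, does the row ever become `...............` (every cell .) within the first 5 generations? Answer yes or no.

no

....#.#.#..#...
...##.#.#.##..#
..#.#.#.#..#.#.
.##.#.#.#.##.#.
..#.#.#.#..#.#.
generation 5 is ..#.#.#.#..#.#., still not uniform .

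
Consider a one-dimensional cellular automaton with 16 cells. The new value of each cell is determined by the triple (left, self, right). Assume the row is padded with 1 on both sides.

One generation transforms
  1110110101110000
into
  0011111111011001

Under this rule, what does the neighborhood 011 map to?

1

At position 4 the neighborhood is 011; the next row has 1 there.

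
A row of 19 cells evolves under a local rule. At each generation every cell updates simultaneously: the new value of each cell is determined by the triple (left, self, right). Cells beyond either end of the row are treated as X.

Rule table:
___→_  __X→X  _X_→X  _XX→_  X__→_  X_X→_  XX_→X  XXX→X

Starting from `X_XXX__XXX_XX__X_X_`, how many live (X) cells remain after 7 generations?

X__XX_X_XX__X_XX_X_
X_X_X_X__X_XX__X_X_
X_X_X_X_XX__X_XX_X_
X_X_X_X__X_XX__X_X_  (repeats generation 2; period 2)
generation 7: X_X_X_X_XX__X_XX_X_
count of X: 10

10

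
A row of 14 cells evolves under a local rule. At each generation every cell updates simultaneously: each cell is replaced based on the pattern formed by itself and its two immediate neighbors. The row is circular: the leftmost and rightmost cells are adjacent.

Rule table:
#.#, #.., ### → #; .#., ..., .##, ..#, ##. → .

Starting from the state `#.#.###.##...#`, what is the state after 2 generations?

.#.#.#.#..#...
..#.#.#.#..#..

..#.#.#.#..#..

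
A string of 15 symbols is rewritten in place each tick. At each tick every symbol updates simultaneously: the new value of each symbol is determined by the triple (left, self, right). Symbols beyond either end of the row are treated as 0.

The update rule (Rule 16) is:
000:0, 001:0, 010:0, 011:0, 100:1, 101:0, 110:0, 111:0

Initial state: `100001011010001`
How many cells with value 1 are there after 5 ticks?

1

tick 1: 010000000001000
tick 2: 001000000000100
tick 3: 000100000000010
tick 4: 000010000000001
tick 5: 000001000000000
count of 1: 1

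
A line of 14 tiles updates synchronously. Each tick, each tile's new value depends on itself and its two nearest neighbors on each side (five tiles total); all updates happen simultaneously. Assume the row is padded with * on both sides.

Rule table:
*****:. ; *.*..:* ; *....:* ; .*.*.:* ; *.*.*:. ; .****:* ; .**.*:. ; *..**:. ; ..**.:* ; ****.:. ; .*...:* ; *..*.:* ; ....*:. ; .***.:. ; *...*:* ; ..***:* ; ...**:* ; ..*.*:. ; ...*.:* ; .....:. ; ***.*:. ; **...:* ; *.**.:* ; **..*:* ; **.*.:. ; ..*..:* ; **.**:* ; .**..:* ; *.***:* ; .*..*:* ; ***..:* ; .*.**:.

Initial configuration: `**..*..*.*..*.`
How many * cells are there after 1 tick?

10

.******.****..
count of *: 10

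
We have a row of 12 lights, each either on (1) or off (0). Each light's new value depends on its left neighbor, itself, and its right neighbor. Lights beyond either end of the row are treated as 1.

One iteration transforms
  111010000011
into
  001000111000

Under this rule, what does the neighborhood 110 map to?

At position 2 the neighborhood is 110; the next row has 1 there.

1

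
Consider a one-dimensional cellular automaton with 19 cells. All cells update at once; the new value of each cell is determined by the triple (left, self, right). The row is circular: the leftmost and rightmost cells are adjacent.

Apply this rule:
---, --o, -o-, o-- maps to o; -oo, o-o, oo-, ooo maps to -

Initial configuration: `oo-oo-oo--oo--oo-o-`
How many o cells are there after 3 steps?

--------oo--oo---o-
oooooooo--oo--ooooo
--------oo--oo-----
count of o: 4

4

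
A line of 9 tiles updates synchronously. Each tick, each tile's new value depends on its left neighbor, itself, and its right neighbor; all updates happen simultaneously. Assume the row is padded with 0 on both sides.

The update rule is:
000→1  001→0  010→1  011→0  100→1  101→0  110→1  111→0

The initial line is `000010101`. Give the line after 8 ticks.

111010101
001010101
101010101
101010101  (fixed point — unchanged through tick 8)

101010101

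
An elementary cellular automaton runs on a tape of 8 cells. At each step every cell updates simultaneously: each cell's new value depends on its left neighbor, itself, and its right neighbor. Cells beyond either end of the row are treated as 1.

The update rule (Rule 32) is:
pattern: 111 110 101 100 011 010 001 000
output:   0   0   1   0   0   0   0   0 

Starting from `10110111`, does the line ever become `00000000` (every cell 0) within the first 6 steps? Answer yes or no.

01001000
10000000
00000000
all cells are 0 at step 3

yes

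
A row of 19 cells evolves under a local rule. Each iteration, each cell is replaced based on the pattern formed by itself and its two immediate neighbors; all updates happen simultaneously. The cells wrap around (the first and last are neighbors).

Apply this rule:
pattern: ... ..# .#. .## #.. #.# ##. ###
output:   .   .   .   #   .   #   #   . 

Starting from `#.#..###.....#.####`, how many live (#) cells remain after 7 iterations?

iteration 1: ##...#.#......##...
iteration 2: ##....#.......##...
iteration 3: ##............##...
iteration 4: ##............##...  (fixed point — unchanged through iteration 7)
count of #: 4

4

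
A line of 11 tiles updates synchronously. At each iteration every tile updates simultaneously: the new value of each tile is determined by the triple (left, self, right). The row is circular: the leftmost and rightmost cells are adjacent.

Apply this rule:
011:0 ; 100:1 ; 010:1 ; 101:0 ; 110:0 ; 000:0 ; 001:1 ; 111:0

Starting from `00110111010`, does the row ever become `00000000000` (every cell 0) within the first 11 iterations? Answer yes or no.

01000000011
01100000100
10010001110
11111010000
00000011001
10000100111
01001111000
11110000100
00001001111
10011110000
11100001001
iteration 11 is 11100001001, still not uniform 0

no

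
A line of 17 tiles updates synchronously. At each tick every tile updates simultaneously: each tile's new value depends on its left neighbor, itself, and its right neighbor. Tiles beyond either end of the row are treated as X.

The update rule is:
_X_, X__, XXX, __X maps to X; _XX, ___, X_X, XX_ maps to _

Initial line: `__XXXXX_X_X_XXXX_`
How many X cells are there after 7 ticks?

10

XX_XXX__X_X__XX__
X___X_XXX_XXX__XX
_X_XX__X___X_XX_X
_X___XXXX_XX_____
_XX_X_XX____X___X
____X___X__XXX_X_
X__XXX_XXXX_X__X_
count of X: 10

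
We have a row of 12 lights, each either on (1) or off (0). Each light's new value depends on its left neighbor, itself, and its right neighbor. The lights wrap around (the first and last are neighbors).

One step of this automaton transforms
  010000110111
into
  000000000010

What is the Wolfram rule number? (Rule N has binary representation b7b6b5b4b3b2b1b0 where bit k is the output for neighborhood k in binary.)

128

position 10: 111 → 1  (bit 7 = 1)
position 7: 110 → 0  (bit 6 = 0)
position 0: 101 → 0  (bit 5 = 0)
position 2: 100 → 0  (bit 4 = 0)
position 6: 011 → 0  (bit 3 = 0)
position 1: 010 → 0  (bit 2 = 0)
position 5: 001 → 0  (bit 1 = 0)
position 3: 000 → 0  (bit 0 = 0)
bits b7..b0 = 10000000 = 128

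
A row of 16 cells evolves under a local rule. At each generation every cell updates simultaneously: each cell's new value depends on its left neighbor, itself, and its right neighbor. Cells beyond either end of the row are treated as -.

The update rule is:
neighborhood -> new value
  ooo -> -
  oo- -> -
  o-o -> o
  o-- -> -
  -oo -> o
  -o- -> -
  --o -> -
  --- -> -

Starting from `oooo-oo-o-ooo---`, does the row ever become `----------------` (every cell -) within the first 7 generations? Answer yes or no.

yes

o---oo-o-oo-----
----o-o-oo------
-----o-oo-------
------oo--------
------o---------
----------------
all cells are - at generation 6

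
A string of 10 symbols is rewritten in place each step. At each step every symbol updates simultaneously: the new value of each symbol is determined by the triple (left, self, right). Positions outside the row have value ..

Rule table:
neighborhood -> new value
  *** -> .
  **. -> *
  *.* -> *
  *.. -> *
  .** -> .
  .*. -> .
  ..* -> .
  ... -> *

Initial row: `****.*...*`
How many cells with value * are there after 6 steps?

...**.**..
**..**.***
.**..**..*
..**..**..
*..**..***
.*..**...*
count of *: 4

4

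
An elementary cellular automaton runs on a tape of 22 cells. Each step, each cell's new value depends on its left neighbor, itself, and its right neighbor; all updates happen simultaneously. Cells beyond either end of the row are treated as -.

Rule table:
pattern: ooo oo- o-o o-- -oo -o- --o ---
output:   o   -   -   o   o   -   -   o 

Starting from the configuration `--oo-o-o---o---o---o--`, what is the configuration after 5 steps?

o-o-----oo--oo--oo--oo
---oooo-o-o-o-o-o-o-o-
oo-ooo---------------o
o--oo-oooooooooooooo--
-o-o--ooooooooooooo-oo

-o-o--ooooooooooooo-oo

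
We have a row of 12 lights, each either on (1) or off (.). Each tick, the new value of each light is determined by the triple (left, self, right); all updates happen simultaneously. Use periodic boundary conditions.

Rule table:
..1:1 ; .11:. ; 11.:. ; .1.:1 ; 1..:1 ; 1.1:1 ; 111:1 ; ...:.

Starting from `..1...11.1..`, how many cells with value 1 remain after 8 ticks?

10

.111.1..111.
1.1.1111.1.1
.111.11.111.
1.1.1..1.1.1
.1111111111.
1.11111111.1
.1.111111.1.
111.1111.111
count of 1: 10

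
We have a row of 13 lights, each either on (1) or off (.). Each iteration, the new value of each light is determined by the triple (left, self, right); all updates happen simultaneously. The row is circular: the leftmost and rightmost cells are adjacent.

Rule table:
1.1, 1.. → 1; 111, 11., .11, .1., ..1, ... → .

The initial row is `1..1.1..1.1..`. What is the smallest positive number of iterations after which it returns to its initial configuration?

13

iteration 1: .1..1.1..1.1.
iteration 2: ..1..1.1..1.1
iteration 3: 1..1..1.1..1.
iteration 4: .1..1..1.1..1
iteration 5: 1.1..1..1.1..
iteration 6: .1.1..1..1.1.
iteration 7: ..1.1..1..1.1
iteration 8: 1..1.1..1..1.
iteration 9: .1..1.1..1..1
iteration 10: 1.1..1.1..1..
iteration 11: .1.1..1.1..1.
iteration 12: ..1.1..1.1..1
iteration 13: 1..1.1..1.1..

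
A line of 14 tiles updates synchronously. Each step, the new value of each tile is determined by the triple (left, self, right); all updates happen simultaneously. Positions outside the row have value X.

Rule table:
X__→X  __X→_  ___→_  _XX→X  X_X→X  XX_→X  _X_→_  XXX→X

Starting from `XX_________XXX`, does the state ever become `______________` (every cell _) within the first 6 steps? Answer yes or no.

no

XXX________XXX
XXXX_______XXX
XXXXX______XXX
XXXXXX_____XXX
XXXXXXX____XXX
XXXXXXXX___XXX
step 6 is XXXXXXXX___XXX, still not uniform _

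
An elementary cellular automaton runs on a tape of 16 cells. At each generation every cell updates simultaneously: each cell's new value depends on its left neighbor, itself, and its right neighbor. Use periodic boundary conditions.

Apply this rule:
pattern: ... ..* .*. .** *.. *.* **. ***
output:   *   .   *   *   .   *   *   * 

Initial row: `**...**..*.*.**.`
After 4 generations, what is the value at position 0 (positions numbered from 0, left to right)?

*

**.*.**..*******
*******..*******
*******..*******  (fixed point — unchanged through generation 4)
position 0 holds *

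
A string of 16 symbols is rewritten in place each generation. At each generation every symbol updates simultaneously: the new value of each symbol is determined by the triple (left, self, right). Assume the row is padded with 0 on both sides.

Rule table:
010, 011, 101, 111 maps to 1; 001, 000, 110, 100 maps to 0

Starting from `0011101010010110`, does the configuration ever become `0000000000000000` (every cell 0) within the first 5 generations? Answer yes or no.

0011011110011100
0010111100011000
0011111000010000
0011110000010000
0011100000010000
generation 5 is 0011100000010000, still not uniform 0

no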